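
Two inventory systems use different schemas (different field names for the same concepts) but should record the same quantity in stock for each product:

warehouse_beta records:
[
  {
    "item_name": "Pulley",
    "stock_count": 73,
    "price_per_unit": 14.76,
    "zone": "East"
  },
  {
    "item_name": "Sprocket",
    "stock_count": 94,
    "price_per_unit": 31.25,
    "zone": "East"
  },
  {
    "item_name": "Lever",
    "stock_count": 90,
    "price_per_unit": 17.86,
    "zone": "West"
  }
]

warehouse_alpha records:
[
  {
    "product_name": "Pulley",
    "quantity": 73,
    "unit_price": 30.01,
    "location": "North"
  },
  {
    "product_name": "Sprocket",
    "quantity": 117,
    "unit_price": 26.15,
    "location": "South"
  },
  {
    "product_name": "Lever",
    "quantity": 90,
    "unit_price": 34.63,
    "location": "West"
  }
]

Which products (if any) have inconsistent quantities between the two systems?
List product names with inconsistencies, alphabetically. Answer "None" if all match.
Sprocket

Schema mappings:
- "item_name" (warehouse_beta) = "product_name" (warehouse_alpha) = product name
- "stock_count" (warehouse_beta) = "quantity" (warehouse_alpha) = quantity

Comparison:
  Pulley: 73 vs 73 - MATCH
  Sprocket: 94 vs 117 - MISMATCH
  Lever: 90 vs 90 - MATCH

Products with inconsistencies: Sprocket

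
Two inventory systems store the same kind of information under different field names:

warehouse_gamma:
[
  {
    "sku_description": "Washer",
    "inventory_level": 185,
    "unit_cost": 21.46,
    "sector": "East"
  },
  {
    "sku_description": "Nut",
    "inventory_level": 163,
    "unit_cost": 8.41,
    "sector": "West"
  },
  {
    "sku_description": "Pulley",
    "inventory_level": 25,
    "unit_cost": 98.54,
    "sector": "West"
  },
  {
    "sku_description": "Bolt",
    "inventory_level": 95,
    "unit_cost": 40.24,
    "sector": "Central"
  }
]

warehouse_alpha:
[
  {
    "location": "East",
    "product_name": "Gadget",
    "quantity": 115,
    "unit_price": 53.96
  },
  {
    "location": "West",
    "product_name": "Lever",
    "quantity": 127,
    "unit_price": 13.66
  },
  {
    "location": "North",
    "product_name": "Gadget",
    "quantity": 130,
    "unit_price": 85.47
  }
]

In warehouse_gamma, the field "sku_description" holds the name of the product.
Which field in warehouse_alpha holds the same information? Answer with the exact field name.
product_name

In warehouse_gamma, "sku_description" holds the name of the product.
The fields in warehouse_alpha are: "location", "product_name", "quantity", "unit_price".
"product_name" is the match: the name refers to the same concept and its values are product-name strings (e.g. 'Gadget', 'Lever').
The other fields ("location", "quantity", "unit_price") hold different kinds of data.

So "sku_description" in warehouse_gamma corresponds to "product_name" in warehouse_alpha.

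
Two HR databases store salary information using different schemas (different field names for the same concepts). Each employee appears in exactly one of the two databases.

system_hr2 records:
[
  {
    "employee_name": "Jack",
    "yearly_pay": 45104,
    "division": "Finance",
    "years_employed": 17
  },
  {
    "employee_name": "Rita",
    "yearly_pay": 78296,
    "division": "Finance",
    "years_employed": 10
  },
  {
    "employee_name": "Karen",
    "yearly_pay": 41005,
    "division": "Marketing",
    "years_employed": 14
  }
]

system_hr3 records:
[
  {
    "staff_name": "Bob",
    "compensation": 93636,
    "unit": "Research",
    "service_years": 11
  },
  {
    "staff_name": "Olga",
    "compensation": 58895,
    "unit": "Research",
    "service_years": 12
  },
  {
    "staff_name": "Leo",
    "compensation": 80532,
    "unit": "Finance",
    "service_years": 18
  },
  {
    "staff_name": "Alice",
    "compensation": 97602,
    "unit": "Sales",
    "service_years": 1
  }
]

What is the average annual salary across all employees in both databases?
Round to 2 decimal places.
70724.29

Schema mapping: "yearly_pay" (system_hr2) = "compensation" (system_hr3) = annual salary

All salaries: [45104, 78296, 41005, 93636, 58895, 80532, 97602]
Sum: 495070
Count: 7
Average: 495070 / 7 = 70724.29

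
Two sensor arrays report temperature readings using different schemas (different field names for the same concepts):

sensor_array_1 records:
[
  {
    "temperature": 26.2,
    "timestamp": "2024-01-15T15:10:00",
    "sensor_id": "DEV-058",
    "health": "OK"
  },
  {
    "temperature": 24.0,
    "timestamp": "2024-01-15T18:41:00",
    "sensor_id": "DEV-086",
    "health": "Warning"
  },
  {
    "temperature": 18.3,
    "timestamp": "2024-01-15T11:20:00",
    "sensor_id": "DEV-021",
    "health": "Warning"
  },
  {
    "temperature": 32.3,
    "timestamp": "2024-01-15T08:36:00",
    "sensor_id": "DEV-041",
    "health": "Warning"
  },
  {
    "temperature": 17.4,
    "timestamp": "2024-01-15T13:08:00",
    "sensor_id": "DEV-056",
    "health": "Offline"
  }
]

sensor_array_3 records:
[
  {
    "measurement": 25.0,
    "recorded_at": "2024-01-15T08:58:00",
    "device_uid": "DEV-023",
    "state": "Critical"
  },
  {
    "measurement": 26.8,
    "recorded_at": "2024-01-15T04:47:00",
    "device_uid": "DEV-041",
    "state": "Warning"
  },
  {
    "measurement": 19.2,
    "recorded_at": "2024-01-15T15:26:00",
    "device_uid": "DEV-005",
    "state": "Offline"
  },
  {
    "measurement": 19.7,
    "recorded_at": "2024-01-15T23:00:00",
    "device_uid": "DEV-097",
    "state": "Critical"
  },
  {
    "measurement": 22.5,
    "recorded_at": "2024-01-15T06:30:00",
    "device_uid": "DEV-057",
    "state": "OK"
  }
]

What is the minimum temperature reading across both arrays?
17.4

Schema mapping: "temperature" (sensor_array_1) = "measurement" (sensor_array_3) = temperature reading

Minimum in sensor_array_1: 17.4
Minimum in sensor_array_3: 19.2

Overall minimum: min(17.4, 19.2) = 17.4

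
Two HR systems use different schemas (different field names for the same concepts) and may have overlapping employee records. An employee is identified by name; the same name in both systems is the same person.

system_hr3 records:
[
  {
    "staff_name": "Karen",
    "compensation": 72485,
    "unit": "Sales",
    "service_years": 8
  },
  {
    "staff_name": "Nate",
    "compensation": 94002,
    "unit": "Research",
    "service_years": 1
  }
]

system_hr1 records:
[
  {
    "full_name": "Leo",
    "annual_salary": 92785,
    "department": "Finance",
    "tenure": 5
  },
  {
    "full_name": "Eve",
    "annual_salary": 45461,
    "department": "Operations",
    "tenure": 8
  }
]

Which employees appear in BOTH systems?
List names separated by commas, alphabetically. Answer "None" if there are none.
None

Schema mapping: "staff_name" (system_hr3) = "full_name" (system_hr1) = employee name

Names in system_hr3: ['Karen', 'Nate']
Names in system_hr1: ['Eve', 'Leo']

Intersection: None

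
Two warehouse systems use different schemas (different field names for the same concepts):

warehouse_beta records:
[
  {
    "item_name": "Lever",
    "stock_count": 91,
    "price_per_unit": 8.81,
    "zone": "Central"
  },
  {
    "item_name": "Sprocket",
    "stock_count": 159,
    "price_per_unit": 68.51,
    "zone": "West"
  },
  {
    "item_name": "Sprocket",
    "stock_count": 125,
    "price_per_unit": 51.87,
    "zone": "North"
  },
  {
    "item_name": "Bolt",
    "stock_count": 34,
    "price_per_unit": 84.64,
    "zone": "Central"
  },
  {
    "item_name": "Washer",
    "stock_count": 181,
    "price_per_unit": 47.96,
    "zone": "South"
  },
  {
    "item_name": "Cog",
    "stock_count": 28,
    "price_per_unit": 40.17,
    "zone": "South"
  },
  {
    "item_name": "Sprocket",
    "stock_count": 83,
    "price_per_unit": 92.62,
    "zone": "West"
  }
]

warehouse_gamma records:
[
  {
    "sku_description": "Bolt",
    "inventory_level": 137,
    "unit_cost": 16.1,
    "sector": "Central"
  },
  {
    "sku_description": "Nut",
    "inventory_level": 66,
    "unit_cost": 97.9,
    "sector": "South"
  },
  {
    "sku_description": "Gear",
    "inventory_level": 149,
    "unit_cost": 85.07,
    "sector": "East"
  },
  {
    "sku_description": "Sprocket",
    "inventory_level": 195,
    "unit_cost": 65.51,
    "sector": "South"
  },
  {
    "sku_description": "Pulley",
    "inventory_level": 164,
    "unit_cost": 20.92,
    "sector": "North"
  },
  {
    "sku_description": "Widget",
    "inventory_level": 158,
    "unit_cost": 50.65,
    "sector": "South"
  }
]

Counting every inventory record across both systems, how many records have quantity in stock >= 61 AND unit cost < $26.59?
3

Schema mappings:
- "stock_count" (warehouse_beta) = "inventory_level" (warehouse_gamma) = quantity
- "price_per_unit" (warehouse_beta) = "unit_cost" (warehouse_gamma) = unit cost

Records meeting both conditions in warehouse_beta: 1
Records meeting both conditions in warehouse_gamma: 2

Total: 1 + 2 = 3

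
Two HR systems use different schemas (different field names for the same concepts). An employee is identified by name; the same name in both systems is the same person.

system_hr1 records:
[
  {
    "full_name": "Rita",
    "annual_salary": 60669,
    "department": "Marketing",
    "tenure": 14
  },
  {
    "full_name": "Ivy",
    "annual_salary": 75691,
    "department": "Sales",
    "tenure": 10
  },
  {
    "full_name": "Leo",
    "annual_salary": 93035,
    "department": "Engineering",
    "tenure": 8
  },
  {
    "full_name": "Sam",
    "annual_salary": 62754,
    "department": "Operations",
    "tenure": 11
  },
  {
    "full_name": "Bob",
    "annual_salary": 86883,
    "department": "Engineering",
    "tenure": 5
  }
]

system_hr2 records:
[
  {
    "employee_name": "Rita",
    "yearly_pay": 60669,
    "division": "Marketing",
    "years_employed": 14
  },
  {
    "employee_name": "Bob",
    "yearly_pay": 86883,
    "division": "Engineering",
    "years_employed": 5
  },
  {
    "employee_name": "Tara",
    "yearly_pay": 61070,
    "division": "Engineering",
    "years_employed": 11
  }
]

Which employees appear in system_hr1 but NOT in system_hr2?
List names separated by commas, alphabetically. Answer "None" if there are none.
Ivy, Leo, Sam

Schema mapping: "full_name" (system_hr1) = "employee_name" (system_hr2) = employee name

Names in system_hr1: ['Bob', 'Ivy', 'Leo', 'Rita', 'Sam']
Names in system_hr2: ['Bob', 'Rita', 'Tara']

In system_hr1 but not system_hr2: ['Ivy', 'Leo', 'Sam']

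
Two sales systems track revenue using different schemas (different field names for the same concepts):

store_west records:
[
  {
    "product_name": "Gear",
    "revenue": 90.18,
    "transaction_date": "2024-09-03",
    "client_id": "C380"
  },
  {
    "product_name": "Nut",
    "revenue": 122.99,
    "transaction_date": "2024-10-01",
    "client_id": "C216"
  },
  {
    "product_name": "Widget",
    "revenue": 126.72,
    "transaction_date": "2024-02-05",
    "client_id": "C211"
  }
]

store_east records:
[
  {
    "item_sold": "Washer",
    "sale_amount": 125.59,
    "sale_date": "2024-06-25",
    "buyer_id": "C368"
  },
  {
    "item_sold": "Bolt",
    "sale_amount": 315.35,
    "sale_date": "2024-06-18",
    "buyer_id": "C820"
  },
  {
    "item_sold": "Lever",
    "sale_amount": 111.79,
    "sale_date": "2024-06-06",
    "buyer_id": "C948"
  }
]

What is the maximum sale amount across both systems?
315.35

Reconcile: "revenue" (store_west) = "sale_amount" (store_east) = sale amount

Maximum in store_west: 126.72
Maximum in store_east: 315.35

Overall maximum: max(126.72, 315.35) = 315.35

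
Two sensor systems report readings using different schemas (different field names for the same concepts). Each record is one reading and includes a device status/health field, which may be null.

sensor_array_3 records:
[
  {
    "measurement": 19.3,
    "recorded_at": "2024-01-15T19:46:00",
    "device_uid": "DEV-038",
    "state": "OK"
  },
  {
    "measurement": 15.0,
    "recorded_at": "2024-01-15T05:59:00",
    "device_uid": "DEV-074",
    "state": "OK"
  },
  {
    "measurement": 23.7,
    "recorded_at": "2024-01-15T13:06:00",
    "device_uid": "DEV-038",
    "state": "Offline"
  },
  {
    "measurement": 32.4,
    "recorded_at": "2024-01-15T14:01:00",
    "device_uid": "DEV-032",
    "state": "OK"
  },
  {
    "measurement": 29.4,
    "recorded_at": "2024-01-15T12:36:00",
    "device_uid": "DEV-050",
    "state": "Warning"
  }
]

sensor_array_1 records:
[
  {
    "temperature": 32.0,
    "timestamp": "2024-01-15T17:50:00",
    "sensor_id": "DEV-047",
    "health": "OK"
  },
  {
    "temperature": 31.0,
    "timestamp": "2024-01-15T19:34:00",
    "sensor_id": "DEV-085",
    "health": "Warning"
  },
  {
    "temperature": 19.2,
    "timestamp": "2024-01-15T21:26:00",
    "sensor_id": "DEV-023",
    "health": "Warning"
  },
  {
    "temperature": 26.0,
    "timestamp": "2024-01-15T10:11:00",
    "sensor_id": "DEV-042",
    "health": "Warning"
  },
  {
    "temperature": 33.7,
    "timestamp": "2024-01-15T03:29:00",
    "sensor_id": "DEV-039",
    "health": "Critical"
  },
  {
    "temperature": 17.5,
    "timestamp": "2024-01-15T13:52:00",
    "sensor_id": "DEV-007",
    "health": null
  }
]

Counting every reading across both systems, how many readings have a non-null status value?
10

Schema mapping: "state" (sensor_array_3) = "health" (sensor_array_1) = status

Non-null in sensor_array_3: 5
Non-null in sensor_array_1: 5

Total non-null: 5 + 5 = 10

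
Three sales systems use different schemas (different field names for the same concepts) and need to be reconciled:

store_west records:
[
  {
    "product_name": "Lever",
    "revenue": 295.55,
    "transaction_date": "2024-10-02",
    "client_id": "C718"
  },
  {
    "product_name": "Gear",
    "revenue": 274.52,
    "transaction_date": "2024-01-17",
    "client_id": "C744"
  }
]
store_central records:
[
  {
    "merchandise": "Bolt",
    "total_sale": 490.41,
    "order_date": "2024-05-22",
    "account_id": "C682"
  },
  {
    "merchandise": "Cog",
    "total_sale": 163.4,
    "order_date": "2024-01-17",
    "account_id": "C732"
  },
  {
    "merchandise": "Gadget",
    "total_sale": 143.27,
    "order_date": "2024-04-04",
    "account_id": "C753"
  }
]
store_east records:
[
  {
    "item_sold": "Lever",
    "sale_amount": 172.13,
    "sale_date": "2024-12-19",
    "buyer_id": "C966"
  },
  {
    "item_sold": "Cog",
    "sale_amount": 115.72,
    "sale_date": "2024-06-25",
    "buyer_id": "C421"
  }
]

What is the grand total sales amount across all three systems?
1655.0

Schema reconciliation - all amount fields map to sale amount:

store_west (revenue): 570.07
store_central (total_sale): 797.08
store_east (sale_amount): 287.85

Grand total: 1655.0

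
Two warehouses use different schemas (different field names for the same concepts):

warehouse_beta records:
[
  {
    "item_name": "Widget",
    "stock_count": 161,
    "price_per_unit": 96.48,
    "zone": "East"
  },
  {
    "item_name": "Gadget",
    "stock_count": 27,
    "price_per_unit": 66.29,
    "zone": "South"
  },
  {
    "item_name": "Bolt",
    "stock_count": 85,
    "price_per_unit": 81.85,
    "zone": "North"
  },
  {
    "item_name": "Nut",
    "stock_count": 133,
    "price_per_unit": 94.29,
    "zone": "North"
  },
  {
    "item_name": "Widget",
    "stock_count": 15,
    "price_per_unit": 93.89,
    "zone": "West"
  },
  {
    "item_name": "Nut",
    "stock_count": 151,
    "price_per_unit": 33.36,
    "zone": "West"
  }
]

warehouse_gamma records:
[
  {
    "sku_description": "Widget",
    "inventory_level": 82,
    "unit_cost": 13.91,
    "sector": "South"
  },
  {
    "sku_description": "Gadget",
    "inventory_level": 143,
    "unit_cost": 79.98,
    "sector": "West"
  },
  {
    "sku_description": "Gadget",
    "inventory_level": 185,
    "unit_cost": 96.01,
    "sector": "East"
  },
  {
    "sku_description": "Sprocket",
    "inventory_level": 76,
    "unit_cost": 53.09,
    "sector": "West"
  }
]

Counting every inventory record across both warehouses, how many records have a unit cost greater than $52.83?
8

Schema mapping: "price_per_unit" (warehouse_beta) = "unit_cost" (warehouse_gamma) = unit cost

Records > $52.83 in warehouse_beta: 5
Records > $52.83 in warehouse_gamma: 3

Total count: 5 + 3 = 8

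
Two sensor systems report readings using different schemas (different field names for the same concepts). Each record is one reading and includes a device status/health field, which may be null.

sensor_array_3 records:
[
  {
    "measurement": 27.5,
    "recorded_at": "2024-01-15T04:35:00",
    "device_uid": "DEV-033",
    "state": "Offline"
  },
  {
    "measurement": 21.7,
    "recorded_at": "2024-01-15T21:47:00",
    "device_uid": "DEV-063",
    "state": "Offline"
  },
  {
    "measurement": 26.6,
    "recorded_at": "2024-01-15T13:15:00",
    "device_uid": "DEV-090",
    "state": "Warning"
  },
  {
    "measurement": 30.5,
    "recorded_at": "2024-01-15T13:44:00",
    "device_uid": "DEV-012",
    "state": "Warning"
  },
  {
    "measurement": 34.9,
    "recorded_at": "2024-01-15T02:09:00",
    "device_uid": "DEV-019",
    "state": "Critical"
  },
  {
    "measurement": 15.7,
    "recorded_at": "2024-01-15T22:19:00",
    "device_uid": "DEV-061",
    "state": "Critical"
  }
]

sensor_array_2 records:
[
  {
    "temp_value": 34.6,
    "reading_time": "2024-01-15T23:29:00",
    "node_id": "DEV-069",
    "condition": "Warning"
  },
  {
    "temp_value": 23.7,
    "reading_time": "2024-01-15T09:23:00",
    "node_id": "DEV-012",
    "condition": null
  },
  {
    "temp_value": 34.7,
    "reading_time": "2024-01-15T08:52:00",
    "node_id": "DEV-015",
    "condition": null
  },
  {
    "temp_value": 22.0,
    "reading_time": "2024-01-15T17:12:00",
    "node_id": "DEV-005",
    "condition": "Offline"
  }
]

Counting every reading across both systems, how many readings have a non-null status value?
8

Schema mapping: "state" (sensor_array_3) = "condition" (sensor_array_2) = status

Non-null in sensor_array_3: 6
Non-null in sensor_array_2: 2

Total non-null: 6 + 2 = 8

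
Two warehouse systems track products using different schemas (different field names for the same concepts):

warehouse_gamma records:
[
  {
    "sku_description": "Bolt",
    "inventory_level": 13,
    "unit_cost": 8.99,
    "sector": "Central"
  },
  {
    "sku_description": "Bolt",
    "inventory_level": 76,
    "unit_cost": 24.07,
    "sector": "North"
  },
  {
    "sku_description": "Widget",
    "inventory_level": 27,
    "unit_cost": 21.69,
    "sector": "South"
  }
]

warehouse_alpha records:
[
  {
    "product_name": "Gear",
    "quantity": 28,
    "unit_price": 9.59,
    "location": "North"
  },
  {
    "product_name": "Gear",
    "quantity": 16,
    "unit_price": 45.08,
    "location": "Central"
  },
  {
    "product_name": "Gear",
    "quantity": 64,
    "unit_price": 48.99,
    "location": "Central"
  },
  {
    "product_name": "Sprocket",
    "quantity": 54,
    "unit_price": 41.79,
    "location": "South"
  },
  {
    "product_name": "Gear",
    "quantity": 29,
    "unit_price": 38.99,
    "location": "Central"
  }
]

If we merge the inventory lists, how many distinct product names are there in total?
4

Schema mapping: "sku_description" (warehouse_gamma) = "product_name" (warehouse_alpha) = product name

Products in warehouse_gamma: ['Bolt', 'Widget']
Products in warehouse_alpha: ['Gear', 'Sprocket']

Union (unique products): ['Bolt', 'Gear', 'Sprocket', 'Widget']
Count: 4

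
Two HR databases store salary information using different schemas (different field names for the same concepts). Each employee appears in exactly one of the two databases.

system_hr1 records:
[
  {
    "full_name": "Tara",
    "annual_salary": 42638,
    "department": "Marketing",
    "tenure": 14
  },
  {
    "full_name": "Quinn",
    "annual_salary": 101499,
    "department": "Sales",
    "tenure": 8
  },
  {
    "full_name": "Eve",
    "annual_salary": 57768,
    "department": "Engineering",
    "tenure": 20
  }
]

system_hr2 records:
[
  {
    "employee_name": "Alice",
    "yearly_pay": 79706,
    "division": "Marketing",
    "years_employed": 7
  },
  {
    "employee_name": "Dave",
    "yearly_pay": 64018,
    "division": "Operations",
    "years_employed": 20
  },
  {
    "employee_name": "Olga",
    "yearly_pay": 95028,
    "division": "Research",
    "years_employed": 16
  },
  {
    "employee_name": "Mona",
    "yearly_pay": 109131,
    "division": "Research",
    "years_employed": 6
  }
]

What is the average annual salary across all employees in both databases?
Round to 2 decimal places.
78541.14

Schema mapping: "annual_salary" (system_hr1) = "yearly_pay" (system_hr2) = annual salary

All salaries: [42638, 101499, 57768, 79706, 64018, 95028, 109131]
Sum: 549788
Count: 7
Average: 549788 / 7 = 78541.14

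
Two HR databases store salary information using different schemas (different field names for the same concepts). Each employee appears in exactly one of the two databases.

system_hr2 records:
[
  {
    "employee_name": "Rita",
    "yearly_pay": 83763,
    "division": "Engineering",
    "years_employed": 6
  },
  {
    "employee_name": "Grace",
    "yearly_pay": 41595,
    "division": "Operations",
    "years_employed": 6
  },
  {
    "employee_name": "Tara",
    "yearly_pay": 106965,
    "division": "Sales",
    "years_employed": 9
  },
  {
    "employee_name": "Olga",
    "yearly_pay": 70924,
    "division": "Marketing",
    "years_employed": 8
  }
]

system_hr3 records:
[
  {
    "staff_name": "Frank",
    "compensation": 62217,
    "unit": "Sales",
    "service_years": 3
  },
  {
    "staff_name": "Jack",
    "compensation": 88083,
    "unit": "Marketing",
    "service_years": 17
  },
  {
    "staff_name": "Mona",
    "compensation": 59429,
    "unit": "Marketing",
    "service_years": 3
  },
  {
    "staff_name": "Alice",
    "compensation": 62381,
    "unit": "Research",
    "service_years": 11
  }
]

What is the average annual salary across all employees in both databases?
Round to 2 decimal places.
71919.63

Schema mapping: "yearly_pay" (system_hr2) = "compensation" (system_hr3) = annual salary

All salaries: [83763, 41595, 106965, 70924, 62217, 88083, 59429, 62381]
Sum: 575357
Count: 8
Average: 575357 / 8 = 71919.63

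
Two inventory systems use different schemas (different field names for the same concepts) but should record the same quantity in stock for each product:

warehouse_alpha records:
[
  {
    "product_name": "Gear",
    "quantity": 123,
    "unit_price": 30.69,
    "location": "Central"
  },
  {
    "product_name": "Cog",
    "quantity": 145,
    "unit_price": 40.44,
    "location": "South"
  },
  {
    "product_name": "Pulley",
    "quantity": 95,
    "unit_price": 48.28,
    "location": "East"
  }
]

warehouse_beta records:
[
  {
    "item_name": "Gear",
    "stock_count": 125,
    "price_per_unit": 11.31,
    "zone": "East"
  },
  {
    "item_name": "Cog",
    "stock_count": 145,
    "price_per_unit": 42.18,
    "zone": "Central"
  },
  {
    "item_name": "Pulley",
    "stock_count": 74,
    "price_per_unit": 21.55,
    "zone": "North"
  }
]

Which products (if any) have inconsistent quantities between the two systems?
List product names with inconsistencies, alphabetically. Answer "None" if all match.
Gear, Pulley

Schema mappings:
- "product_name" (warehouse_alpha) = "item_name" (warehouse_beta) = product name
- "quantity" (warehouse_alpha) = "stock_count" (warehouse_beta) = quantity

Comparison:
  Gear: 123 vs 125 - MISMATCH
  Cog: 145 vs 145 - MATCH
  Pulley: 95 vs 74 - MISMATCH

Products with inconsistencies: Gear, Pulley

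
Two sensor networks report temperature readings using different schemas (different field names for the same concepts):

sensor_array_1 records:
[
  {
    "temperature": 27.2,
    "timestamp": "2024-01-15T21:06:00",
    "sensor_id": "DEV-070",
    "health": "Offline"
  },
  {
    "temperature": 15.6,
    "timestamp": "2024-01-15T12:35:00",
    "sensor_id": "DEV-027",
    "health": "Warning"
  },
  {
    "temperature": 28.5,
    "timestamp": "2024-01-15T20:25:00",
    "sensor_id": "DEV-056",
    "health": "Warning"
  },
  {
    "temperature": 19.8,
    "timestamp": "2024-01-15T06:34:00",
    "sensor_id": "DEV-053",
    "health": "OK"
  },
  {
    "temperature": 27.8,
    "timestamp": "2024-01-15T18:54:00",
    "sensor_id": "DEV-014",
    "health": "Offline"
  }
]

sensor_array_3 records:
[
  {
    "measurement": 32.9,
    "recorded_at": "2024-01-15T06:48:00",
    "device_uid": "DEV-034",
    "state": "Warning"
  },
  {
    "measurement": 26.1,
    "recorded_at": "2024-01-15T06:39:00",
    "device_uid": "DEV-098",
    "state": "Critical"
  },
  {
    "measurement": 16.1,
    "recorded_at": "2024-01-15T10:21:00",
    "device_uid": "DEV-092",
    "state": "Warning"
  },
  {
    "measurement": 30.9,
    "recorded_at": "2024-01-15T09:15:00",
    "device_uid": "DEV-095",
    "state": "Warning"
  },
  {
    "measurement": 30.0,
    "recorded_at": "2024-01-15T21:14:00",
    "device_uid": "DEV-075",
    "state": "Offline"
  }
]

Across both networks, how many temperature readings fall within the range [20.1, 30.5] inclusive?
5

Schema mapping: "temperature" (sensor_array_1) = "measurement" (sensor_array_3) = temperature

Readings in [20.1, 30.5] from sensor_array_1: 3
Readings in [20.1, 30.5] from sensor_array_3: 2

Total count: 3 + 2 = 5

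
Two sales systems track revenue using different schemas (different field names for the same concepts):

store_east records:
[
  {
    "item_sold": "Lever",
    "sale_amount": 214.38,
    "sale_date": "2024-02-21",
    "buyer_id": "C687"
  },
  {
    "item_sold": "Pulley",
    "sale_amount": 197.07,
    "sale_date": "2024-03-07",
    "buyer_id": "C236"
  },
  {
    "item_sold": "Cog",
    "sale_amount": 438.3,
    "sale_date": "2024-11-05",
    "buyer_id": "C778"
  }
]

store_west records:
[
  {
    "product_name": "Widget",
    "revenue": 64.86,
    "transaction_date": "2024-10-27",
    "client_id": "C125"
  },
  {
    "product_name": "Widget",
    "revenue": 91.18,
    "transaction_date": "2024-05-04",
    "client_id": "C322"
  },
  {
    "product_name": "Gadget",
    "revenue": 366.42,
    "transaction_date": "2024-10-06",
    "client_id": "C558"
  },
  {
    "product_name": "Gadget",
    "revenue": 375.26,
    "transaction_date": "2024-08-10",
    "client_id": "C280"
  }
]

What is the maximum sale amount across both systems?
438.3

Reconcile: "sale_amount" (store_east) = "revenue" (store_west) = sale amount

Maximum in store_east: 438.3
Maximum in store_west: 375.26

Overall maximum: max(438.3, 375.26) = 438.3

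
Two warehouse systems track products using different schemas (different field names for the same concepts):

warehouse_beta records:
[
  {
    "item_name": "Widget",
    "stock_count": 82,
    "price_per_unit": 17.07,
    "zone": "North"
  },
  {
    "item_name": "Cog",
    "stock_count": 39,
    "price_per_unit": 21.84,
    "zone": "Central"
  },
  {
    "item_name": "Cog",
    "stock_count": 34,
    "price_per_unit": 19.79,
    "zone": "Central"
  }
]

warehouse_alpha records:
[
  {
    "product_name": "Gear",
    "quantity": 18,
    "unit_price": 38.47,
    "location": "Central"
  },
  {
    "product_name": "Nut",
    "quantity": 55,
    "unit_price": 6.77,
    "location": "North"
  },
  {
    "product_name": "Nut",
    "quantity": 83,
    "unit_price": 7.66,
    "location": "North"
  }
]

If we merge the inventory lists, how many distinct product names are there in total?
4

Schema mapping: "item_name" (warehouse_beta) = "product_name" (warehouse_alpha) = product name

Products in warehouse_beta: ['Cog', 'Widget']
Products in warehouse_alpha: ['Gear', 'Nut']

Union (unique products): ['Cog', 'Gear', 'Nut', 'Widget']
Count: 4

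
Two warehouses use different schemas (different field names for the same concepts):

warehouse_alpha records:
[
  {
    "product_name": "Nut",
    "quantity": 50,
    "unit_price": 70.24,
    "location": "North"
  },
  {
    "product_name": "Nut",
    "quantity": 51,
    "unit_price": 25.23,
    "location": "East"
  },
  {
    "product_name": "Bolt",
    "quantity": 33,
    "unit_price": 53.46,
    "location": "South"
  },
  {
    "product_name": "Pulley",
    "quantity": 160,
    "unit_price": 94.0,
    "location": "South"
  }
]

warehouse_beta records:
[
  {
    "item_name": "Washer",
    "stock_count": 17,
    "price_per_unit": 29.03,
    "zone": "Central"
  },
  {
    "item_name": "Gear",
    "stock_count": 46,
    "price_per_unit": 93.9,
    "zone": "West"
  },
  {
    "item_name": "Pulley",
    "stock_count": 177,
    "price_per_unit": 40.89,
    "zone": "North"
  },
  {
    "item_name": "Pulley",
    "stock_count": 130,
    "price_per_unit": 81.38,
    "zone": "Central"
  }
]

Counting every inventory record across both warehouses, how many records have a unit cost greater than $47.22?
5

Schema mapping: "unit_price" (warehouse_alpha) = "price_per_unit" (warehouse_beta) = unit cost

Records > $47.22 in warehouse_alpha: 3
Records > $47.22 in warehouse_beta: 2

Total count: 3 + 2 = 5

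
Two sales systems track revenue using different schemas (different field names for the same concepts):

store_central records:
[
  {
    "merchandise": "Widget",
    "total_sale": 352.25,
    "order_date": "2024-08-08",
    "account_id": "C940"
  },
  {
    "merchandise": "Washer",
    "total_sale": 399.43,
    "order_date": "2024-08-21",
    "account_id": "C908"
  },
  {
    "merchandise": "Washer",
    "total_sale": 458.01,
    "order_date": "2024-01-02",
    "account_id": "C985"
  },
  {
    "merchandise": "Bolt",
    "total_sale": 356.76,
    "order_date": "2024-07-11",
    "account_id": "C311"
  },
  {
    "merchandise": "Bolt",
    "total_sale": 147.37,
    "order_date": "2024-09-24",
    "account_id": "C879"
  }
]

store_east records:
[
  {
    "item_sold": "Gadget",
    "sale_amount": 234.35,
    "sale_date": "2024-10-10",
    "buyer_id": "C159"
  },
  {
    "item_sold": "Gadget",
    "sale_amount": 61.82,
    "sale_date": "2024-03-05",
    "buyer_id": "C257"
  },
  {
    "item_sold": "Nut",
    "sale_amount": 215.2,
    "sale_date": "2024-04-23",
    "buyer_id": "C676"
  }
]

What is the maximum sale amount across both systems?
458.01

Reconcile: "total_sale" (store_central) = "sale_amount" (store_east) = sale amount

Maximum in store_central: 458.01
Maximum in store_east: 234.35

Overall maximum: max(458.01, 234.35) = 458.01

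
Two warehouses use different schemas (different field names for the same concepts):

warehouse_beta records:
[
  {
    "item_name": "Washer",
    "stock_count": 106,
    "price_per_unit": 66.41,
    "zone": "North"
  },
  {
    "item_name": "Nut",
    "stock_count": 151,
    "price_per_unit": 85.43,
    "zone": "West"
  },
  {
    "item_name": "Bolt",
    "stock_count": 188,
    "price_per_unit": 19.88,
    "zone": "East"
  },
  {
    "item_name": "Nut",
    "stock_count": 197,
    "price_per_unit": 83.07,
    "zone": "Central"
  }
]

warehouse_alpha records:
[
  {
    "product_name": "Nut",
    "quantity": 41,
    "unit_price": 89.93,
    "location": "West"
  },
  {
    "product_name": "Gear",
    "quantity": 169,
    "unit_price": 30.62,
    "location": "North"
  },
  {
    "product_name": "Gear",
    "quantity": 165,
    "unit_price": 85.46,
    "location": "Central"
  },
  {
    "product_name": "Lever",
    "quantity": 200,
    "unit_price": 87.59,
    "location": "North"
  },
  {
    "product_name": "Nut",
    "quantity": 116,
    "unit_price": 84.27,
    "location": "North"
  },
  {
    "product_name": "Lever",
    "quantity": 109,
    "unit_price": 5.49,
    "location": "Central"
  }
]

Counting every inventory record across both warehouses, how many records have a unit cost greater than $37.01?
7

Schema mapping: "price_per_unit" (warehouse_beta) = "unit_price" (warehouse_alpha) = unit cost

Records > $37.01 in warehouse_beta: 3
Records > $37.01 in warehouse_alpha: 4

Total count: 3 + 4 = 7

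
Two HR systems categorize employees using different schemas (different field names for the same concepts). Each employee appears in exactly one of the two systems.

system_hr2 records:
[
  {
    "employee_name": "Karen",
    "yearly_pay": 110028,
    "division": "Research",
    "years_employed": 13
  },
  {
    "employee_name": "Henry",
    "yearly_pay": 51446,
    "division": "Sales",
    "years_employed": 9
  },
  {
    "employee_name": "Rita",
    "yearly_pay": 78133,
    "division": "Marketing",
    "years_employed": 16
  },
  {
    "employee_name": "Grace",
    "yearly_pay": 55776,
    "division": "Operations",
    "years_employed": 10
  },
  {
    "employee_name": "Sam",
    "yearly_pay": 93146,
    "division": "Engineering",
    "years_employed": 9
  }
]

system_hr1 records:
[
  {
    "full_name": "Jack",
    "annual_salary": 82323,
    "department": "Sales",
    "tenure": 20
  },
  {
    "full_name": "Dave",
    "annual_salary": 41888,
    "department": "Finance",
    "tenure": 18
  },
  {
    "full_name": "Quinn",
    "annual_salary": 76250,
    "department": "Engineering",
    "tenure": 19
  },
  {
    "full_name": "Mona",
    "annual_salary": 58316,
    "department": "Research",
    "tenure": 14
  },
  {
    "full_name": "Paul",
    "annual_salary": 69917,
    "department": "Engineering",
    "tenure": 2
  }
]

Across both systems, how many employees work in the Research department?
2

Schema mapping: "division" (system_hr2) = "department" (system_hr1) = department

Research employees in system_hr2: 1
Research employees in system_hr1: 1

Total in Research: 1 + 1 = 2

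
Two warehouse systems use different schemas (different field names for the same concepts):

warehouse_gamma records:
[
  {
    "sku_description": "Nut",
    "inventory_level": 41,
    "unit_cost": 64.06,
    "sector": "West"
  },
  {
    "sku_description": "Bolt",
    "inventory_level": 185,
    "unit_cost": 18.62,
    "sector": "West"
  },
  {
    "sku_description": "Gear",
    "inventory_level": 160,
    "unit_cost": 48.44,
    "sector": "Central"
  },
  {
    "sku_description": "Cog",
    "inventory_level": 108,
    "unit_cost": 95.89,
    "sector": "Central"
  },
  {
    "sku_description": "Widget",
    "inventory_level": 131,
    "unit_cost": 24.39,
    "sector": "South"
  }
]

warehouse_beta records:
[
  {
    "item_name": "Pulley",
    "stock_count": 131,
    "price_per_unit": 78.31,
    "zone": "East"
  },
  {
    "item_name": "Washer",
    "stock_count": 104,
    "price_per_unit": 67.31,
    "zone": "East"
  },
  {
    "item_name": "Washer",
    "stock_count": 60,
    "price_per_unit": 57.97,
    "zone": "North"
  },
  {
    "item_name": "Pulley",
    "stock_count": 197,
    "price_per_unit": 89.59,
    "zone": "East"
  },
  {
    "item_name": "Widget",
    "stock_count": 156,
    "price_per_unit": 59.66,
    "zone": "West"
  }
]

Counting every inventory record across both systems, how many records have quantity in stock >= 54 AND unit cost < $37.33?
2

Schema mappings:
- "inventory_level" (warehouse_gamma) = "stock_count" (warehouse_beta) = quantity
- "unit_cost" (warehouse_gamma) = "price_per_unit" (warehouse_beta) = unit cost

Records meeting both conditions in warehouse_gamma: 2
Records meeting both conditions in warehouse_beta: 0

Total: 2 + 0 = 2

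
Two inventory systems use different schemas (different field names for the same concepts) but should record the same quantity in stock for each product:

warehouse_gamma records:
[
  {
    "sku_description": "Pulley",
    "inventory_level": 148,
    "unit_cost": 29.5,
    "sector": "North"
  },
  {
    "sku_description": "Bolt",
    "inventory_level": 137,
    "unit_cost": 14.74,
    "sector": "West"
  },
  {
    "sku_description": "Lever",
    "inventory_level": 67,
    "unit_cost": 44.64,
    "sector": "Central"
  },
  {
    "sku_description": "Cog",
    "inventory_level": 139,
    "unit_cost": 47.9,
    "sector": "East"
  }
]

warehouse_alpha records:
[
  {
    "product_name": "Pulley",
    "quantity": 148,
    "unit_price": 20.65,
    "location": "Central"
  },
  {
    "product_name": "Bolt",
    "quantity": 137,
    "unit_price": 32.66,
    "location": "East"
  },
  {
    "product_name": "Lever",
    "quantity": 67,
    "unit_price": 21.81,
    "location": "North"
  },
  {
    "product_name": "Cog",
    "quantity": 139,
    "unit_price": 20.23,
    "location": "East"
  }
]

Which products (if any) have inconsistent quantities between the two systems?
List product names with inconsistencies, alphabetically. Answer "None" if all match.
None

Schema mappings:
- "sku_description" (warehouse_gamma) = "product_name" (warehouse_alpha) = product name
- "inventory_level" (warehouse_gamma) = "quantity" (warehouse_alpha) = quantity

Comparison:
  Pulley: 148 vs 148 - MATCH
  Bolt: 137 vs 137 - MATCH
  Lever: 67 vs 67 - MATCH
  Cog: 139 vs 139 - MATCH

Products with inconsistencies: None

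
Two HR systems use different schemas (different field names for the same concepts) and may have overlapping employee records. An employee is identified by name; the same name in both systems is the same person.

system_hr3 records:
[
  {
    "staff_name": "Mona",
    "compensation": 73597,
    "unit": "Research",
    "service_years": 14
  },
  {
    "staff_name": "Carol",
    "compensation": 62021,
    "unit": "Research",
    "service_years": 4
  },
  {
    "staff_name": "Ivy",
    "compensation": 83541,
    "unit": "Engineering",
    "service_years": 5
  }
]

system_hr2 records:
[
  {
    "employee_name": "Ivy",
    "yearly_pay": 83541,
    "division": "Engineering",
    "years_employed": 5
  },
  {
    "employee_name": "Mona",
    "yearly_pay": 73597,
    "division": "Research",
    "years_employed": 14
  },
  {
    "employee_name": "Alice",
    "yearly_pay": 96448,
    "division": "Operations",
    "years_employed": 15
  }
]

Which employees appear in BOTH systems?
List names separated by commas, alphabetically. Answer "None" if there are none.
Ivy, Mona

Schema mapping: "staff_name" (system_hr3) = "employee_name" (system_hr2) = employee name

Names in system_hr3: ['Carol', 'Ivy', 'Mona']
Names in system_hr2: ['Alice', 'Ivy', 'Mona']

Intersection: ['Ivy', 'Mona']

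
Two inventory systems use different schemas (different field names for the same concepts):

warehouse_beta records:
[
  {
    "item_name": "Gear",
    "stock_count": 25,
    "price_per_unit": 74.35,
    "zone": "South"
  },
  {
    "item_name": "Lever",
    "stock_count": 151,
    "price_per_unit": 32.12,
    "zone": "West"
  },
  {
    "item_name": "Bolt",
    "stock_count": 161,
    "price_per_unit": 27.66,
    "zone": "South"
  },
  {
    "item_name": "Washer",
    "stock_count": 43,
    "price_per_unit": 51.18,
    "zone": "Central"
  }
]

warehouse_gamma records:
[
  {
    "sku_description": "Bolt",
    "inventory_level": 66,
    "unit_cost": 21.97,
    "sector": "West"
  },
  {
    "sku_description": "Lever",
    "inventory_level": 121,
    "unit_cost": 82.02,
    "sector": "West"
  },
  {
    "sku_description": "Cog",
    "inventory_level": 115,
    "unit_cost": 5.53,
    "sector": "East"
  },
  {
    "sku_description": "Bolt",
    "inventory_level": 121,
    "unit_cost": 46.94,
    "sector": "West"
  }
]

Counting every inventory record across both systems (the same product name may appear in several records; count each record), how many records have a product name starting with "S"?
0

Schema mapping: "item_name" (warehouse_beta) = "sku_description" (warehouse_gamma) = product name

Records with product name starting with "S" in warehouse_beta: 0
Records with product name starting with "S" in warehouse_gamma: 0

Total: 0 + 0 = 0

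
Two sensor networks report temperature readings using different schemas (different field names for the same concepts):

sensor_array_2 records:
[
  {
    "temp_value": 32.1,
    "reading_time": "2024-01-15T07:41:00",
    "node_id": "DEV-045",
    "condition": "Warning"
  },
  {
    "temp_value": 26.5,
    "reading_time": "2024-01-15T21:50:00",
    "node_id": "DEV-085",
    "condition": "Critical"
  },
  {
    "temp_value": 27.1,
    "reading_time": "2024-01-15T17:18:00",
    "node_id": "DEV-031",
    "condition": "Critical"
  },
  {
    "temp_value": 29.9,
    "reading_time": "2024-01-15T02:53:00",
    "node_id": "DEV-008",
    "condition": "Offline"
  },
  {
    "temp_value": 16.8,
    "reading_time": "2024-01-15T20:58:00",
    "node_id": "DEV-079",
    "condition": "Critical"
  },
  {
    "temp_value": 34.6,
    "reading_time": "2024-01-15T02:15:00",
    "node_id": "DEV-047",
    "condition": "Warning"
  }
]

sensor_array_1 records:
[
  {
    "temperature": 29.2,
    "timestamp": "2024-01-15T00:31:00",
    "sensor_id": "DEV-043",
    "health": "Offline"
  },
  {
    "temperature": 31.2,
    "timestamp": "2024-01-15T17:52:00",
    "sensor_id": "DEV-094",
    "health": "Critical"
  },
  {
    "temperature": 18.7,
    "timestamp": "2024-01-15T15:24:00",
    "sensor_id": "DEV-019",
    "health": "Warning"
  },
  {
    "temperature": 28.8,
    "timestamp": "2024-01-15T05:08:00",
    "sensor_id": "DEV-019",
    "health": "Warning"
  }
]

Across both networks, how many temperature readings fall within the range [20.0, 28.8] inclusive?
3

Schema mapping: "temp_value" (sensor_array_2) = "temperature" (sensor_array_1) = temperature

Readings in [20.0, 28.8] from sensor_array_2: 2
Readings in [20.0, 28.8] from sensor_array_1: 1

Total count: 2 + 1 = 3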